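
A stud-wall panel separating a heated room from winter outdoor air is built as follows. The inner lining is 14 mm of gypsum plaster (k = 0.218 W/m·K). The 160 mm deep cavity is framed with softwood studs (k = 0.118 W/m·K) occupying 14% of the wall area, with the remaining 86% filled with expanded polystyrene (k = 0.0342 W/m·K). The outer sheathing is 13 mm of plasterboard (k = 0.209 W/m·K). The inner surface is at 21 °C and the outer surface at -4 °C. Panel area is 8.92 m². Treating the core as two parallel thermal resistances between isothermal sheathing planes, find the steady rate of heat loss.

Sheathing layers in series; stud and cavity paths in parallel between them.
R_inner = 0.014/(0.218×8.92) = 0.0072 K/W
R_stud  = 0.16/(0.118×0.14×8.92) = 1.086 K/W
R_cav   = 0.16/(0.0342×0.86×8.92) = 0.6099 K/W
1/R_core = 1/R_stud + 1/R_cav → R_core = 0.3905 K/W
R_outer = 0.013/(0.209×8.92) = 0.006973 K/W
R_total = 0.4047 K/W
Q = ΔT/R_total = 25/0.4047

Q ≈ 61.8 W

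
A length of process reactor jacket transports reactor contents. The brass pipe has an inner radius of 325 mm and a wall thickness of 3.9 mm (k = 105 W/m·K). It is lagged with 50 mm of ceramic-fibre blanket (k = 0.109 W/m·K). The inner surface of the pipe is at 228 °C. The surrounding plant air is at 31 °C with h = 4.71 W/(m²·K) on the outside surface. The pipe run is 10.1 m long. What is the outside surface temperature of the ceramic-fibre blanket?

Cylindrical conduction, so R = ln(r₂/r₁)/(2πkL) per layer, in series:
R_brass pipe wall = ln(328.9/325)/(2π×105×10.1) = 1.79×10^-6 K/W
R_ceramic-fibre blanket = ln(378.9/328.9)/(2π×0.109×10.1) = 0.02046 K/W
R_outer film = 1/(h_o·2πr_oL) = 1/(4.71×2π×0.3789×10.1) = 0.00883 K/W
R_total = 0.02929 K/W
Q = ΔT/R_total = 197/0.02929
Q = 6730 W
T_interface = T_inner − Q·ΣR(inner→interface) = 228 − 6730×0.02046

T ≈ 90.4 °C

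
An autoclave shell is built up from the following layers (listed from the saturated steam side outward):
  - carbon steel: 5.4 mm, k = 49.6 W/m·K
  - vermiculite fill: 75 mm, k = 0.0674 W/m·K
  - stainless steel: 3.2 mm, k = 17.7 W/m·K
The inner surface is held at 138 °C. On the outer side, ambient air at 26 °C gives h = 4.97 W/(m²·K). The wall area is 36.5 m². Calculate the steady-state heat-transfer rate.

Model the wall as resistances in series:
R_carbon steel = L/(kA) = 0.0054/(49.6×36.5) = 2.983×10^-6 K/W
R_vermiculite fill = L/(kA) = 0.075/(0.0674×36.5) = 0.03049 K/W
R_stainless steel = L/(kA) = 0.0032/(17.7×36.5) = 4.953×10^-6 K/W
R_outer film = 1/(h_o·A) = 1/(4.97×36.5) = 0.005513 K/W
R_total = 0.03601 K/W
Q = ΔT / R_total = 112 / 0.03601

Q ≈ 3110 W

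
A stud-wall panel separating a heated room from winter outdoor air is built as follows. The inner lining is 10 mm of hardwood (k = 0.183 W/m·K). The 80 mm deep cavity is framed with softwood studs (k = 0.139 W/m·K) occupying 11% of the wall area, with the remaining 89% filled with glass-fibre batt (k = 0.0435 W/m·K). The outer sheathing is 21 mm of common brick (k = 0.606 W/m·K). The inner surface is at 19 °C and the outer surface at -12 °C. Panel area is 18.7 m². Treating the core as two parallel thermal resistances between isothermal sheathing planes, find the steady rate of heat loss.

Sheathing layers in series; stud and cavity paths in parallel between them.
R_inner = 0.01/(0.183×18.7) = 0.002922 K/W
R_stud  = 0.08/(0.139×0.11×18.7) = 0.2798 K/W
R_cav   = 0.08/(0.0435×0.89×18.7) = 0.1105 K/W
1/R_core = 1/R_stud + 1/R_cav → R_core = 0.07922 K/W
R_outer = 0.021/(0.606×18.7) = 0.001853 K/W
R_total = 0.08399 K/W
Q = ΔT/R_total = 31/0.08399

Q ≈ 369 W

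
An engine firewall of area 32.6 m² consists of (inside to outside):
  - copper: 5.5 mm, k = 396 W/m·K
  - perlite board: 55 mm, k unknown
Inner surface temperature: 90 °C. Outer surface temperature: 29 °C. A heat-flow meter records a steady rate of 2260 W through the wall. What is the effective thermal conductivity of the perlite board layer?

k ≈ 0.0625 W/(m·K)

Series thermal resistances:
R_copper = L/(kA) = 0.0055/(396×32.6) = 4.26×10^-7 K/W
Sum of known resistances R_other = 4.26×10^-7 K/W
Total R = ΔT/Q = 61/2260 = 0.02699 K/W
R_perlite board = R_total − R_other = 0.02699 K/W
k = L/(R·A) = 0.055/(0.02699×32.6)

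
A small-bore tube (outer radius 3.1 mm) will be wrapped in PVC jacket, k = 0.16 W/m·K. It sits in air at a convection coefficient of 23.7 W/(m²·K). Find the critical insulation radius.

For a cylinder r_cr = k/h = 0.16/23.7
r_cr = 6.75 mm; since the bare radius (3.1 mm) is below r_cr, adding a thin layer of insulation will *increase* heat loss.

r_cr ≈ 6.75 mm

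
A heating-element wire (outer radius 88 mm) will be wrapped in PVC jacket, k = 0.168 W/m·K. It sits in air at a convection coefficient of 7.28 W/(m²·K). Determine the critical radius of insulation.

For a cylinder r_cr = k/h = 0.168/7.28
r_cr = 23.1 mm; since the bare radius (88 mm) is above r_cr, any added insulation will reduce heat loss.

r_cr ≈ 23.1 mm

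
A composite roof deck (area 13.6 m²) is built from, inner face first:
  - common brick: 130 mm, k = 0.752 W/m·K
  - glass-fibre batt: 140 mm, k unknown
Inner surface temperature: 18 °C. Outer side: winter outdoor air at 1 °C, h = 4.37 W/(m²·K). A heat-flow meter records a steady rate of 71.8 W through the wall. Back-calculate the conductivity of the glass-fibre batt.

Thermal resistances in series:
R_common brick = L/(kA) = 0.13/(0.752×13.6) = 0.01271 K/W
R_outer film = 1/(h_o·A) = 1/(4.37×13.6) = 0.01683 K/W
Sum of known resistances R_other = 0.02954 K/W
Total R = ΔT/Q = 17/71.8 = 0.2368 K/W
R_glass-fibre batt = R_total − R_other = 0.2072 K/W
k = L/(R·A) = 0.14/(0.2072×13.6)

k ≈ 0.0497 W/(m·K)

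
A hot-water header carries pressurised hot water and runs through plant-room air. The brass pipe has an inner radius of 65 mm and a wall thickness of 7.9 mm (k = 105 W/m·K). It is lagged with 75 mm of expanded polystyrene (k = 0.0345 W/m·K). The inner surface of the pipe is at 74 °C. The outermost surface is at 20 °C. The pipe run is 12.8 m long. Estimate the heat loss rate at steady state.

Q ≈ 212 W

Per-layer cylindrical resistances, series-summed:
R_brass pipe wall = ln(72.9/65)/(2π×105×12.8) = 1.358×10^-5 K/W
R_expanded polystyrene = ln(147.9/72.9)/(2π×0.0345×12.8) = 0.255 K/W
R_total = 0.255 K/W
Q = ΔT/R_total = 54/0.255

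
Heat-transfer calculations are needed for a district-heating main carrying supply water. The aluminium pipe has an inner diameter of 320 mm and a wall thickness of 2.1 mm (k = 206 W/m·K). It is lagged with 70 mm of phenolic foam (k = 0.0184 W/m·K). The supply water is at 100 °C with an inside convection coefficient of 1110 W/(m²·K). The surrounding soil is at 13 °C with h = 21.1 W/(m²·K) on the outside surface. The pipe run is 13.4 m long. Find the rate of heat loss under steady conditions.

Per-layer cylindrical resistances, series-summed:
R_inner film = 1/(h_i·2πr₁L) = 1/(1110×2π×0.16×13.4) = 6.688×10^-5 K/W
R_aluminium pipe wall = ln(162.1/160)/(2π×206×13.4) = 7.518×10^-7 K/W
R_phenolic foam = ln(232.1/162.1)/(2π×0.0184×13.4) = 0.2317 K/W
R_outer film = 1/(h_o·2πr_oL) = 1/(21.1×2π×0.2321×13.4) = 0.002425 K/W
R_total = 0.2342 K/W
Q = ΔT/R_total = 87/0.2342

Q ≈ 371 W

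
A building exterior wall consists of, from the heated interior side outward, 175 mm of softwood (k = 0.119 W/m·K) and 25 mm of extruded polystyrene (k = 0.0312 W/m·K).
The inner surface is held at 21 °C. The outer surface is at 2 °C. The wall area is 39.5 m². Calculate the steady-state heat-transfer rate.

Series thermal resistances:
R_softwood = L/(kA) = 0.175/(0.119×39.5) = 0.03723 K/W
R_extruded polystyrene = L/(kA) = 0.025/(0.0312×39.5) = 0.02029 K/W
R_total = 0.05752 K/W
Q = ΔT / R_total = 19 / 0.05752

Q ≈ 330 W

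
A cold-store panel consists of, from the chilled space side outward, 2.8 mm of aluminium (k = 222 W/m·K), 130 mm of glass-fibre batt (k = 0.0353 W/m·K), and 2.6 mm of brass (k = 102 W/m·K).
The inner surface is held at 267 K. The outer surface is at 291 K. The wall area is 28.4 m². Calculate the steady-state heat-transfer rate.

Series thermal resistances:
R_aluminium = L/(kA) = 0.0028/(222×28.4) = 4.441×10^-7 K/W
R_glass-fibre batt = L/(kA) = 0.13/(0.0353×28.4) = 0.1297 K/W
R_brass = L/(kA) = 0.0026/(102×28.4) = 8.975×10^-7 K/W
R_total = 0.1297 K/W
Q = ΔT / R_total = 24 / 0.1297

Q ≈ 185 W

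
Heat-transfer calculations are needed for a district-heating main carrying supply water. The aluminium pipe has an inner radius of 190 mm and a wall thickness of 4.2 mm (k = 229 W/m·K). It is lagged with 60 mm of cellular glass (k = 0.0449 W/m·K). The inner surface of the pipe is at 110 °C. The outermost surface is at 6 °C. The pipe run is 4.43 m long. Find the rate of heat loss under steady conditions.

Q ≈ 483 W

Cylindrical conduction, so R = ln(r₂/r₁)/(2πkL) per layer, in series:
R_aluminium pipe wall = ln(194.2/190)/(2π×229×4.43) = 3.43×10^-6 K/W
R_cellular glass = ln(254.2/194.2)/(2π×0.0449×4.43) = 0.2154 K/W
R_total = 0.2154 K/W
Q = ΔT/R_total = 104/0.2154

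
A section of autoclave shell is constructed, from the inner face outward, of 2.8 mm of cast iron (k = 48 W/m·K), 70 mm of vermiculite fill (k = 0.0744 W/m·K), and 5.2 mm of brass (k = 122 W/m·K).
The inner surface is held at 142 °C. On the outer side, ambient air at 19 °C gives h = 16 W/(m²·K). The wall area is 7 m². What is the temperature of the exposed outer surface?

Model the wall as resistances in series:
R_cast iron = L/(kA) = 0.0028/(48×7) = 8.333×10^-6 K/W
R_vermiculite fill = L/(kA) = 0.07/(0.0744×7) = 0.1344 K/W
R_brass = L/(kA) = 0.0052/(122×7) = 6.089×10^-6 K/W
R_outer film = 1/(h_o·A) = 1/(16×7) = 0.008929 K/W
R_total = 0.1434 K/W;  Q = ΔT/R_total = 123/0.1434 = 858 W
T_interface = T_inner − Q·ΣR(inner→interface) = 142 − 858×0.1344

T ≈ 26.7 °C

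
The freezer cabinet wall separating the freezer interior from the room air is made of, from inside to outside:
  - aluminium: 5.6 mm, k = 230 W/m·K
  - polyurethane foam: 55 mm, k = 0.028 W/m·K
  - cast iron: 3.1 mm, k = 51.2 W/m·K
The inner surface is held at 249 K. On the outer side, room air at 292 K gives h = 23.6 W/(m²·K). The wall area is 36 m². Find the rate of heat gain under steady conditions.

Series thermal resistances:
R_aluminium = L/(kA) = 0.0056/(230×36) = 6.763×10^-7 K/W
R_polyurethane foam = L/(kA) = 0.055/(0.028×36) = 0.05456 K/W
R_cast iron = L/(kA) = 0.0031/(51.2×36) = 1.682×10^-6 K/W
R_outer film = 1/(h_o·A) = 1/(23.6×36) = 0.001177 K/W
R_total = 0.05574 K/W
Q = ΔT / R_total = 43 / 0.05574

Q ≈ 771 W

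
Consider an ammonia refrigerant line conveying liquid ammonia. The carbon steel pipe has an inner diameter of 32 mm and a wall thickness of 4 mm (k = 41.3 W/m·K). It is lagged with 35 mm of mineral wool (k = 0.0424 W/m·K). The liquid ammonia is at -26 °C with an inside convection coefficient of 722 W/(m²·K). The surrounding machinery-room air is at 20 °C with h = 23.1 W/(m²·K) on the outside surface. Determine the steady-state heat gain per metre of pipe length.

q′ ≈ 11.7 W/m

Treating each annulus and film as a series resistance:
R_inner film = 1/(h_i·2πr₁L) = 1/(722×2π×0.016×1) = 0.01378 K/W
R_carbon steel pipe wall = ln(20/16)/(2π×41.3×1) = 8.599×10^-4 K/W
R_mineral wool = ln(55/20)/(2π×0.0424×1) = 3.797 K/W
R_outer film = 1/(h_o·2πr_oL) = 1/(23.1×2π×0.055×1) = 0.1253 K/W
R_total = 3.937 K/W
Q = ΔT/R_total = 46/3.937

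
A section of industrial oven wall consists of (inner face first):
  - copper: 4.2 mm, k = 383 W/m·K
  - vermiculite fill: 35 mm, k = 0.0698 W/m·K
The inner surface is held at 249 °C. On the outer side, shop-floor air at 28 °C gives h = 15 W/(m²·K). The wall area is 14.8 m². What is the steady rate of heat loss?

Model the wall as resistances in series:
R_copper = L/(kA) = 0.0042/(383×14.8) = 7.409×10^-7 K/W
R_vermiculite fill = L/(kA) = 0.035/(0.0698×14.8) = 0.03388 K/W
R_outer film = 1/(h_o·A) = 1/(15×14.8) = 0.004505 K/W
R_total = 0.03839 K/W
Q = ΔT / R_total = 221 / 0.03839

Q ≈ 5760 W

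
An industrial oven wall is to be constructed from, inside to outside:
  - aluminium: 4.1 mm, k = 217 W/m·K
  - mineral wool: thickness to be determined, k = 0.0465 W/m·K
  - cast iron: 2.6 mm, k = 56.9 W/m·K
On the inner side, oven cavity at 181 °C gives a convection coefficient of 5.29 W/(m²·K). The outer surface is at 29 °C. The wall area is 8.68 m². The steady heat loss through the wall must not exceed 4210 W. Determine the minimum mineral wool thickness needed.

L ≈ 5.78 mm

Model the wall as resistances in series:
R_inner film = 1/(h_i·A) = 1/(5.29×8.68) = 0.02178 K/W
R_aluminium = L/(kA) = 0.0041/(217×8.68) = 2.177×10^-6 K/W
R_cast iron = L/(kA) = 0.0026/(56.9×8.68) = 5.264×10^-6 K/W
Sum of the known resistances R_other = 0.02179 K/W
Required total resistance R_tot = ΔT/Q_allow = 152/4210 = 0.0361 K/W
R_mineral wool = R_tot − R_other = 0.01432 K/W
L = R·k·A = 0.01432×0.0465×8.68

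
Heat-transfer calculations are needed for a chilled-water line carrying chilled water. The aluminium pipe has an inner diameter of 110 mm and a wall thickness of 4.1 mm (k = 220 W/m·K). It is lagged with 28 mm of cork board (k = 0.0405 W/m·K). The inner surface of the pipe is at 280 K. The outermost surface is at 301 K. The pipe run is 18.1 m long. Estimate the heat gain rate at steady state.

Per-layer cylindrical resistances, series-summed:
R_aluminium pipe wall = ln(59.1/55)/(2π×220×18.1) = 2.874×10^-6 K/W
R_cork board = ln(87.1/59.1)/(2π×0.0405×18.1) = 0.0842 K/W
R_total = 0.08421 K/W
Q = ΔT/R_total = 21/0.08421

Q ≈ 249 W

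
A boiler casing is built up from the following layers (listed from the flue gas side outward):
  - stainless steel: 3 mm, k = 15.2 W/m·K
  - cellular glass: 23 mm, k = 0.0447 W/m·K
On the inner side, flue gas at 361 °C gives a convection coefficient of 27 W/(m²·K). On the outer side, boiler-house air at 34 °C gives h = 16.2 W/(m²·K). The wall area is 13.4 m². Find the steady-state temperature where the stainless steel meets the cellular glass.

Series thermal resistances:
R_inner film = 1/(h_i·A) = 1/(27×13.4) = 0.002764 K/W
R_stainless steel = L/(kA) = 0.003/(15.2×13.4) = 1.473×10^-5 K/W
R_cellular glass = L/(kA) = 0.023/(0.0447×13.4) = 0.0384 K/W
R_outer film = 1/(h_o·A) = 1/(16.2×13.4) = 0.004607 K/W
R_total = 0.04578 K/W;  Q = ΔT/R_total = 327/0.04578 = 7142 W
T_interface = T_inner − Q·ΣR(inner→interface) = 361 − 7140×0.002779

T ≈ 341 °C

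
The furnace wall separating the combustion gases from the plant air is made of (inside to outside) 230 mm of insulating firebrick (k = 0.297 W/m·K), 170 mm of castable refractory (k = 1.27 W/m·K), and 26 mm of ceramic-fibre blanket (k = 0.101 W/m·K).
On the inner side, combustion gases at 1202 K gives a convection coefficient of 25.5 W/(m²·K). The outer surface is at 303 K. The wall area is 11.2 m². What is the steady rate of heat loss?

Thermal resistances in series:
R_inner film = 1/(h_i·A) = 1/(25.5×11.2) = 0.003501 K/W
R_insulating firebrick = L/(kA) = 0.23/(0.297×11.2) = 0.06914 K/W
R_castable refractory = L/(kA) = 0.17/(1.27×11.2) = 0.01195 K/W
R_ceramic-fibre blanket = L/(kA) = 0.026/(0.101×11.2) = 0.02298 K/W
R_total = 0.1076 K/W
Q = ΔT / R_total = 899 / 0.1076

Q ≈ 8360 W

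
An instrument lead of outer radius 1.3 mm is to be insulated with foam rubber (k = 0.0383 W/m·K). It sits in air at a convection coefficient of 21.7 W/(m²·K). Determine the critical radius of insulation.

For a cylinder r_cr = k/h = 0.0383/21.7
r_cr = 1.76 mm; since the bare radius (1.3 mm) is below r_cr, adding a thin layer of insulation will *increase* heat loss.

r_cr ≈ 1.76 mm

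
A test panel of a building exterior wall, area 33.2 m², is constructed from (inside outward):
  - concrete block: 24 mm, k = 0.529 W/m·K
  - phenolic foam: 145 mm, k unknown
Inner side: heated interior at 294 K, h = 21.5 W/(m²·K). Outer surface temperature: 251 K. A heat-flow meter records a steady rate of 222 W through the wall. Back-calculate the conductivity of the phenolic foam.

Treating each layer as a thermal resistance in series:
R_inner film = 1/(h_i·A) = 1/(21.5×33.2) = 0.001401 K/W
R_concrete block = L/(kA) = 0.024/(0.529×33.2) = 0.001367 K/W
Sum of known resistances R_other = 0.002767 K/W
Total R = ΔT/Q = 43/222 = 0.1937 K/W
R_phenolic foam = R_total − R_other = 0.1909 K/W
k = L/(R·A) = 0.145/(0.1909×33.2)

k ≈ 0.0229 W/(m·K)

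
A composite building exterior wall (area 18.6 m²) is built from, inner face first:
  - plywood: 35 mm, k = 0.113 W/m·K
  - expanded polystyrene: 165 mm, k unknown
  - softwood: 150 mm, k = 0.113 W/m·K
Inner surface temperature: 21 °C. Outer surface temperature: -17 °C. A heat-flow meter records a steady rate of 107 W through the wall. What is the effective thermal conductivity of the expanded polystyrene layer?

Using the resistance-network approach (series):
R_plywood = L/(kA) = 0.035/(0.113×18.6) = 0.01665 K/W
R_softwood = L/(kA) = 0.15/(0.113×18.6) = 0.07137 K/W
Sum of known resistances R_other = 0.08802 K/W
Total R = ΔT/Q = 38/107 = 0.3551 K/W
R_expanded polystyrene = R_total − R_other = 0.2671 K/W
k = L/(R·A) = 0.165/(0.2671×18.6)

k ≈ 0.0332 W/(m·K)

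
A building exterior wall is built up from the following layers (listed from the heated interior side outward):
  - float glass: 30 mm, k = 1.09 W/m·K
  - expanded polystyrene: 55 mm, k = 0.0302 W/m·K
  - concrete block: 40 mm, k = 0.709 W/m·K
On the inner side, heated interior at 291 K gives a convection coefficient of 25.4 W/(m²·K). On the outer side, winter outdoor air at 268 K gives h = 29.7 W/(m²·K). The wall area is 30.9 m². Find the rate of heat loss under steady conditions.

Q ≈ 359 W

Model the wall as resistances in series:
R_inner film = 1/(h_i·A) = 1/(25.4×30.9) = 0.001274 K/W
R_float glass = L/(kA) = 0.03/(1.09×30.9) = 8.907×10^-4 K/W
R_expanded polystyrene = L/(kA) = 0.055/(0.0302×30.9) = 0.05894 K/W
R_concrete block = L/(kA) = 0.04/(0.709×30.9) = 0.001826 K/W
R_outer film = 1/(h_o·A) = 1/(29.7×30.9) = 0.00109 K/W
R_total = 0.06402 K/W
Q = ΔT / R_total = 23 / 0.06402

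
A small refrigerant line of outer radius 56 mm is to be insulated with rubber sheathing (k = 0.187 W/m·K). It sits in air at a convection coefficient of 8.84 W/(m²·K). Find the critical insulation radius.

r_cr ≈ 21.2 mm

For a cylinder r_cr = k/h = 0.187/8.84
r_cr = 21.2 mm; since the bare radius (56 mm) is above r_cr, any added insulation will reduce heat loss.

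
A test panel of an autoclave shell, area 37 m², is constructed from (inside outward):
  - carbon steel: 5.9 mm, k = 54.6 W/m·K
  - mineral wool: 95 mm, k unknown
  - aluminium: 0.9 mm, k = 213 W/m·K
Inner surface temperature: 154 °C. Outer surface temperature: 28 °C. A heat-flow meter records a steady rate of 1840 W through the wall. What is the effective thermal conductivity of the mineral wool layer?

Series thermal resistances:
R_carbon steel = L/(kA) = 0.0059/(54.6×37) = 2.921×10^-6 K/W
R_aluminium = L/(kA) = 0.0009/(213×37) = 1.142×10^-7 K/W
Sum of known resistances R_other = 3.035×10^-6 K/W
Total R = ΔT/Q = 126/1840 = 0.06848 K/W
R_mineral wool = R_total − R_other = 0.06848 K/W
k = L/(R·A) = 0.095/(0.06848×37)

k ≈ 0.0375 W/(m·K)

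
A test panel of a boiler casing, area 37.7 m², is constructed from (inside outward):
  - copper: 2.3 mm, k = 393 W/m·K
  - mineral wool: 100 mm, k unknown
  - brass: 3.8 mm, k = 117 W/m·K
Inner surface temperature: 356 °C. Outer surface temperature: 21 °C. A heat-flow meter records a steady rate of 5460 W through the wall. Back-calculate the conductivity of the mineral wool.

Series thermal resistances:
R_copper = L/(kA) = 0.0023/(393×37.7) = 1.552×10^-7 K/W
R_brass = L/(kA) = 0.0038/(117×37.7) = 8.615×10^-7 K/W
Sum of known resistances R_other = 1.017×10^-6 K/W
Total R = ΔT/Q = 335/5460 = 0.06136 K/W
R_mineral wool = R_total − R_other = 0.06135 K/W
k = L/(R·A) = 0.1/(0.06135×37.7)

k ≈ 0.0432 W/(m·K)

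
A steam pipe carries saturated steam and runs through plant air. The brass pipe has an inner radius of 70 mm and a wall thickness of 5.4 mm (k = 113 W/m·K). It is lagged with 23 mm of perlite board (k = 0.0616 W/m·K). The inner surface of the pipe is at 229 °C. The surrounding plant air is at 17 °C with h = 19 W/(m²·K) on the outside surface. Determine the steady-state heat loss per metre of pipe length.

q′ ≈ 274 W/m

Treating each annulus and film as a series resistance:
R_brass pipe wall = ln(75.4/70)/(2π×113×1) = 1.047×10^-4 K/W
R_perlite board = ln(98.4/75.4)/(2π×0.0616×1) = 0.6879 K/W
R_outer film = 1/(h_o·2πr_oL) = 1/(19×2π×0.0984×1) = 0.08513 K/W
R_total = 0.7731 K/W
Q = ΔT/R_total = 212/0.7731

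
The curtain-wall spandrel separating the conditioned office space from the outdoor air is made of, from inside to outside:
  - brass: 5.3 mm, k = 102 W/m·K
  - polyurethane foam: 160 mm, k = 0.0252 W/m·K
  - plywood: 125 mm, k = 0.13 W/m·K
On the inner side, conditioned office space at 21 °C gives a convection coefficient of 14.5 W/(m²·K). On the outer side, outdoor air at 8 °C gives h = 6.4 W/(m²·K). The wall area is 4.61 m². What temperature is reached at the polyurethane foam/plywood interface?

Using the resistance-network approach (series):
R_inner film = 1/(h_i·A) = 1/(14.5×4.61) = 0.01496 K/W
R_brass = L/(kA) = 0.0053/(102×4.61) = 1.127×10^-5 K/W
R_polyurethane foam = L/(kA) = 0.16/(0.0252×4.61) = 1.377 K/W
R_plywood = L/(kA) = 0.125/(0.13×4.61) = 0.2086 K/W
R_outer film = 1/(h_o·A) = 1/(6.4×4.61) = 0.03389 K/W
R_total = 1.635 K/W;  Q = ΔT/R_total = 13/1.635 = 7.952 W
T_interface = T_inner − Q·ΣR(inner→interface) = 21 − 7.95×1.392

T ≈ 9.93 °C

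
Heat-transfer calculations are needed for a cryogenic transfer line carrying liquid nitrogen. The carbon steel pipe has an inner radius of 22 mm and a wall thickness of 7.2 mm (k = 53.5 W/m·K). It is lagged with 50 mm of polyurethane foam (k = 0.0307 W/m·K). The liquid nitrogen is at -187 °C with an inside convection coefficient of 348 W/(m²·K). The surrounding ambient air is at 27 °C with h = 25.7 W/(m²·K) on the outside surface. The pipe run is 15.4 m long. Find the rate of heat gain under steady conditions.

Q ≈ 625 W

For a radial system each layer contributes R = ln(r_out/r_in)/(2πkL); films add R = 1/(hA).
R_inner film = 1/(h_i·2πr₁L) = 1/(348×2π×0.022×15.4) = 0.00135 K/W
R_carbon steel pipe wall = ln(29.2/22)/(2π×53.5×15.4) = 5.469×10^-5 K/W
R_polyurethane foam = ln(79.2/29.2)/(2π×0.0307×15.4) = 0.3359 K/W
R_outer film = 1/(h_o·2πr_oL) = 1/(25.7×2π×0.0792×15.4) = 0.005077 K/W
R_total = 0.3424 K/W
Q = ΔT/R_total = 214/0.3424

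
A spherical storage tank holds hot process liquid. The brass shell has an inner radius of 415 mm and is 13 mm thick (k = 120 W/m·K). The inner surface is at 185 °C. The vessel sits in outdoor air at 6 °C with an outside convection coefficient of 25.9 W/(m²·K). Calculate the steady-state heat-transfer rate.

Radial (spherical) resistances in series:
R_brass shell = (1/0.415 − 1/0.428)/(4π×120) = 4.854×10^-5 K/W
R_outer film = 1/(h·4πr_o²) = 1/(25.9×4π×0.428²) = 0.01677 K/W
R_total = 0.01682 K/W
Q = ΔT/R_total = 179/0.01682

Q ≈ 10600 W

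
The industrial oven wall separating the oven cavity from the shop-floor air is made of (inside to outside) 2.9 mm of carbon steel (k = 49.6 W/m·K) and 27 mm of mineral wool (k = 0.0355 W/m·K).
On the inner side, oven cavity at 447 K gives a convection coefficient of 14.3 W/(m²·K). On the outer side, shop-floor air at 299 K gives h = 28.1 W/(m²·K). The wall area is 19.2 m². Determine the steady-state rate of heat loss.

Q ≈ 3280 W

Treating each layer as a thermal resistance in series:
R_inner film = 1/(h_i·A) = 1/(14.3×19.2) = 0.003642 K/W
R_carbon steel = L/(kA) = 0.0029/(49.6×19.2) = 3.045×10^-6 K/W
R_mineral wool = L/(kA) = 0.027/(0.0355×19.2) = 0.03961 K/W
R_outer film = 1/(h_o·A) = 1/(28.1×19.2) = 0.001853 K/W
R_total = 0.04511 K/W
Q = ΔT / R_total = 148 / 0.04511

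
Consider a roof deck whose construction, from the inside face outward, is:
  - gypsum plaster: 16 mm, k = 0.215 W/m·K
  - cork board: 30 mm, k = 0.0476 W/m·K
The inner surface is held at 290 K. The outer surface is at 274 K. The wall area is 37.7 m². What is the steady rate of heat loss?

Q ≈ 856 W

Using the resistance-network approach (series):
R_gypsum plaster = L/(kA) = 0.016/(0.215×37.7) = 0.001974 K/W
R_cork board = L/(kA) = 0.03/(0.0476×37.7) = 0.01672 K/W
R_total = 0.01869 K/W
Q = ΔT / R_total = 16 / 0.01869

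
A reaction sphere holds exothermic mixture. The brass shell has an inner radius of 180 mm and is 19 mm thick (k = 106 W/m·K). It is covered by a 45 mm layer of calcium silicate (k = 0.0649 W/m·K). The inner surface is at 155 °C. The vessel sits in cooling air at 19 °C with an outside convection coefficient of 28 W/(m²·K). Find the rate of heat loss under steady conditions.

Q ≈ 115 W

Each spherical layer contributes R = (1/r_i − 1/r_o)/(4πk):
R_brass shell = (1/0.18 − 1/0.199)/(4π×106) = 3.982×10^-4 K/W
R_calcium silicate = (1/0.199 − 1/0.244)/(4π×0.0649) = 1.136 K/W
R_outer film = 1/(h·4πr_o²) = 1/(28×4π×0.244²) = 0.04774 K/W
R_total = 1.184 K/W
Q = ΔT/R_total = 136/1.184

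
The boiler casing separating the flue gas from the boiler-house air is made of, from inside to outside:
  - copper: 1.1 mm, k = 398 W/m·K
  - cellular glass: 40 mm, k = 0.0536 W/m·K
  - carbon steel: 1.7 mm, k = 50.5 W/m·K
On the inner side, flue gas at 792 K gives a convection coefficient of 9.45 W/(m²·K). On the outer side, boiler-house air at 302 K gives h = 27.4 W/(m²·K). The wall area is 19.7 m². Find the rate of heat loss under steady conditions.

Q ≈ 10900 W

Model the wall as resistances in series:
R_inner film = 1/(h_i·A) = 1/(9.45×19.7) = 0.005372 K/W
R_copper = L/(kA) = 0.0011/(398×19.7) = 1.403×10^-7 K/W
R_cellular glass = L/(kA) = 0.04/(0.0536×19.7) = 0.03788 K/W
R_carbon steel = L/(kA) = 0.0017/(50.5×19.7) = 1.709×10^-6 K/W
R_outer film = 1/(h_o·A) = 1/(27.4×19.7) = 0.001853 K/W
R_total = 0.04511 K/W
Q = ΔT / R_total = 490 / 0.04511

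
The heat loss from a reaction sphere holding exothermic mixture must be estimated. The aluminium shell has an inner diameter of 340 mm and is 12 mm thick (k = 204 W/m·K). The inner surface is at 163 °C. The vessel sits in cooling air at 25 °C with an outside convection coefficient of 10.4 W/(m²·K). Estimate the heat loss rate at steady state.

Spherical conduction: R = (1/r_in − 1/r_out)/(4πk) per layer; series-sum.
R_aluminium shell = (1/0.17 − 1/0.182)/(4π×204) = 1.513×10^-4 K/W
R_outer film = 1/(h·4πr_o²) = 1/(10.4×4π×0.182²) = 0.231 K/W
R_total = 0.2312 K/W
Q = ΔT/R_total = 138/0.2312

Q ≈ 597 W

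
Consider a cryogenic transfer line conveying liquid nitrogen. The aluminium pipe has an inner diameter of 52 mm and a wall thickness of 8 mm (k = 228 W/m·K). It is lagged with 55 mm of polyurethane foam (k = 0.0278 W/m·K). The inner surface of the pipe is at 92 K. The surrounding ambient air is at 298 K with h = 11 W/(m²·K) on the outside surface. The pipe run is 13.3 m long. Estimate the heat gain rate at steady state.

For a radial system each layer contributes R = ln(r_out/r_in)/(2πkL); films add R = 1/(hA).
R_aluminium pipe wall = ln(34/26)/(2π×228×13.3) = 1.408×10^-5 K/W
R_polyurethane foam = ln(89/34)/(2π×0.0278×13.3) = 0.4142 K/W
R_outer film = 1/(h_o·2πr_oL) = 1/(11×2π×0.089×13.3) = 0.01222 K/W
R_total = 0.4264 K/W
Q = ΔT/R_total = 206/0.4264

Q ≈ 483 W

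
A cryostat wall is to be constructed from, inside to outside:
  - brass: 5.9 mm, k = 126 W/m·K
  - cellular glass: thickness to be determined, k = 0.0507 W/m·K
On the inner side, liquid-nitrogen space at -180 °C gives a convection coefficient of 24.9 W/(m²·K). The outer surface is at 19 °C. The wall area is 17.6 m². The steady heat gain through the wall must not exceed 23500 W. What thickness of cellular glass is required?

L ≈ 5.52 mm

Series thermal resistances:
R_inner film = 1/(h_i·A) = 1/(24.9×17.6) = 0.002282 K/W
R_brass = L/(kA) = 0.0059/(126×17.6) = 2.661×10^-6 K/W
Sum of the known resistances R_other = 0.002285 K/W
Required total resistance R_tot = ΔT/Q_allow = 199/23500 = 0.008468 K/W
R_cellular glass = R_tot − R_other = 0.006184 K/W
L = R·k·A = 0.006184×0.0507×17.6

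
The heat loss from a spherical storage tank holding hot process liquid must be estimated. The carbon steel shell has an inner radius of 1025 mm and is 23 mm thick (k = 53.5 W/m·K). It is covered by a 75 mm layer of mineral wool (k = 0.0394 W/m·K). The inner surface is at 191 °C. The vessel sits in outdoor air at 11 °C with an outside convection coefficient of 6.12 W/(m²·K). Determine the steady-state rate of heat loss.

Q ≈ 1290 W

Spherical conduction: R = (1/r_in − 1/r_out)/(4πk) per layer; series-sum.
R_carbon steel shell = (1/1.025 − 1/1.048)/(4π×53.5) = 3.185×10^-5 K/W
R_mineral wool = (1/1.048 − 1/1.123)/(4π×0.0394) = 0.1287 K/W
R_outer film = 1/(h·4πr_o²) = 1/(6.12×4π×1.123²) = 0.01031 K/W
R_total = 0.1391 K/W
Q = ΔT/R_total = 180/0.1391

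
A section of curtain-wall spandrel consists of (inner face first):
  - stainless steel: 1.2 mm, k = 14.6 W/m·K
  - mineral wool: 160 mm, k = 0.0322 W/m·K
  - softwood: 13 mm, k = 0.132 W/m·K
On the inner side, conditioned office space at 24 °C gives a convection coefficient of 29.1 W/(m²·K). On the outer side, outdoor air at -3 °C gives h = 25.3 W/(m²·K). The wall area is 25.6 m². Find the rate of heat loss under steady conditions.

Q ≈ 134 W

Series thermal resistances:
R_inner film = 1/(h_i·A) = 1/(29.1×25.6) = 0.001342 K/W
R_stainless steel = L/(kA) = 0.0012/(14.6×25.6) = 3.211×10^-6 K/W
R_mineral wool = L/(kA) = 0.16/(0.0322×25.6) = 0.1941 K/W
R_softwood = L/(kA) = 0.013/(0.132×25.6) = 0.003847 K/W
R_outer film = 1/(h_o·A) = 1/(25.3×25.6) = 0.001544 K/W
R_total = 0.2008 K/W
Q = ΔT / R_total = 27 / 0.2008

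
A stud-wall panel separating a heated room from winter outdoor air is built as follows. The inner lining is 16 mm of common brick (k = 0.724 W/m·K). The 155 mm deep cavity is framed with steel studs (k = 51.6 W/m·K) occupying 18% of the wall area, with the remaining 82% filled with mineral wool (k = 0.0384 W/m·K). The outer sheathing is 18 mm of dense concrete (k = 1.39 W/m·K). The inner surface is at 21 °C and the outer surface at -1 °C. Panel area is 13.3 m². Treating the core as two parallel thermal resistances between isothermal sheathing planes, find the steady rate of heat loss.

Q ≈ 5660 W

Sheathing layers in series; stud and cavity paths in parallel between them.
R_inner = 0.016/(0.724×13.3) = 0.001662 K/W
R_stud  = 0.155/(51.6×0.18×13.3) = 0.001255 K/W
R_cav   = 0.155/(0.0384×0.82×13.3) = 0.3701 K/W
1/R_core = 1/R_stud + 1/R_cav → R_core = 0.001251 K/W
R_outer = 0.018/(1.39×13.3) = 9.737×10^-4 K/W
R_total = 0.003886 K/W
Q = ΔT/R_total = 22/0.003886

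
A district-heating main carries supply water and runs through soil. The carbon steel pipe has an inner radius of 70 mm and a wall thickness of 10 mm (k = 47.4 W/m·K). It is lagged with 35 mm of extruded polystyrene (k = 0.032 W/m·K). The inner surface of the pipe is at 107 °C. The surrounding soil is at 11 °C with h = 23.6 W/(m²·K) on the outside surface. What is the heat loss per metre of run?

For a radial system each layer contributes R = ln(r_out/r_in)/(2πkL); films add R = 1/(hA).
R_carbon steel pipe wall = ln(80/70)/(2π×47.4×1) = 4.484×10^-4 K/W
R_extruded polystyrene = ln(115/80)/(2π×0.032×1) = 1.805 K/W
R_outer film = 1/(h_o·2πr_oL) = 1/(23.6×2π×0.115×1) = 0.05864 K/W
R_total = 1.864 K/W
Q = ΔT/R_total = 96/1.864

q′ ≈ 51.5 W/m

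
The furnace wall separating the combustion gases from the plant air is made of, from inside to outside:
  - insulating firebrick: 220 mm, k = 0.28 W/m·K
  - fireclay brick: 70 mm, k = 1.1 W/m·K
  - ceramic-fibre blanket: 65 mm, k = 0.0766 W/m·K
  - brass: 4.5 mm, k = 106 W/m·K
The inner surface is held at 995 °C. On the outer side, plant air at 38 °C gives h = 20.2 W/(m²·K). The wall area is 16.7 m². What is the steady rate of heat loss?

Q ≈ 9150 W

Series thermal resistances:
R_insulating firebrick = L/(kA) = 0.22/(0.28×16.7) = 0.04705 K/W
R_fireclay brick = L/(kA) = 0.07/(1.1×16.7) = 0.003811 K/W
R_ceramic-fibre blanket = L/(kA) = 0.065/(0.0766×16.7) = 0.05081 K/W
R_brass = L/(kA) = 0.0045/(106×16.7) = 2.542×10^-6 K/W
R_outer film = 1/(h_o·A) = 1/(20.2×16.7) = 0.002964 K/W
R_total = 0.1046 K/W
Q = ΔT / R_total = 957 / 0.1046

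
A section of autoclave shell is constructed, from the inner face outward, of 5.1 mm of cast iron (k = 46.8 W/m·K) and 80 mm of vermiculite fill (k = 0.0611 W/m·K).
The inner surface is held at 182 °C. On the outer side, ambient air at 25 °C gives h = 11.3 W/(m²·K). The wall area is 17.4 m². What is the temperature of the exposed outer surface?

Treating each layer as a thermal resistance in series:
R_cast iron = L/(kA) = 0.0051/(46.8×17.4) = 6.263×10^-6 K/W
R_vermiculite fill = L/(kA) = 0.08/(0.0611×17.4) = 0.07525 K/W
R_outer film = 1/(h_o·A) = 1/(11.3×17.4) = 0.005086 K/W
R_total = 0.08034 K/W;  Q = ΔT/R_total = 157/0.08034 = 1954 W
T_interface = T_inner − Q·ΣR(inner→interface) = 182 − 1950×0.07526

T ≈ 34.9 °C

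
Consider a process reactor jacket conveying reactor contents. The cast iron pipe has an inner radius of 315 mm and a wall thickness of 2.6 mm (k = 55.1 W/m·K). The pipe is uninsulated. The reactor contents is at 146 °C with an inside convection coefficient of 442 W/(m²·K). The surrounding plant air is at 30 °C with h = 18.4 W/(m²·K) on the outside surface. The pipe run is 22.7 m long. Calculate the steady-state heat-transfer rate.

Cylindrical conduction, so R = ln(r₂/r₁)/(2πkL) per layer, in series:
R_inner film = 1/(h_i·2πr₁L) = 1/(442×2π×0.315×22.7) = 5.036×10^-5 K/W
R_cast iron pipe wall = ln(317.6/315)/(2π×55.1×22.7) = 1.046×10^-6 K/W
R_outer film = 1/(h_o·2πr_oL) = 1/(18.4×2π×0.3176×22.7) = 0.0012 K/W
R_total = 0.001251 K/W
Q = ΔT/R_total = 116/0.001251

Q ≈ 92700 W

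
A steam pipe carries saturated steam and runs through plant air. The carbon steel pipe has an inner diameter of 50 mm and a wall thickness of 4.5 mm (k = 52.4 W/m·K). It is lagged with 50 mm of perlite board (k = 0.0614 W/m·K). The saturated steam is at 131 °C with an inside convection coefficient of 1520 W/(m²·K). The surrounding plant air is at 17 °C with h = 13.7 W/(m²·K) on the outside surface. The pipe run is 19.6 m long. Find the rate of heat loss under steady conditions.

Cylindrical conduction, so R = ln(r₂/r₁)/(2πkL) per layer, in series:
R_inner film = 1/(h_i·2πr₁L) = 1/(1520×2π×0.025×19.6) = 2.137×10^-4 K/W
R_carbon steel pipe wall = ln(29.5/25)/(2π×52.4×19.6) = 2.565×10^-5 K/W
R_perlite board = ln(79.5/29.5)/(2π×0.0614×19.6) = 0.1311 K/W
R_outer film = 1/(h_o·2πr_oL) = 1/(13.7×2π×0.0795×19.6) = 0.007455 K/W
R_total = 0.1388 K/W
Q = ΔT/R_total = 114/0.1388

Q ≈ 821 W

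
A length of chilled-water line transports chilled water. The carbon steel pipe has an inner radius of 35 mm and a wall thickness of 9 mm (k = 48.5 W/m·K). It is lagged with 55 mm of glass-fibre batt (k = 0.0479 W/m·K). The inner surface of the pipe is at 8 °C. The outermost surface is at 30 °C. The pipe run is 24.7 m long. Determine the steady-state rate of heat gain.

Treating each annulus and film as a series resistance:
R_carbon steel pipe wall = ln(44/35)/(2π×48.5×24.7) = 3.04×10^-5 K/W
R_glass-fibre batt = ln(99/44)/(2π×0.0479×24.7) = 0.1091 K/W
R_total = 0.1091 K/W
Q = ΔT/R_total = 22/0.1091

Q ≈ 202 W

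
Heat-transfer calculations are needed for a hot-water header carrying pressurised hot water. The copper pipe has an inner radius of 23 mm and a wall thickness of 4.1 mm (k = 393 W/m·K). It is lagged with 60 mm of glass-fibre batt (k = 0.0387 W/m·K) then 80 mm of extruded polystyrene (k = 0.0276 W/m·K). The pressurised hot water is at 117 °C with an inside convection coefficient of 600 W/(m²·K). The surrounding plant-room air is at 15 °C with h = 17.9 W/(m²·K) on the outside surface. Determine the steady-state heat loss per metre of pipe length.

Per-layer cylindrical resistances, series-summed:
R_inner film = 1/(h_i·2πr₁L) = 1/(600×2π×0.023×1) = 0.01153 K/W
R_copper pipe wall = ln(27.1/23)/(2π×393×1) = 6.643×10^-5 K/W
R_glass-fibre batt = ln(87.1/27.1)/(2π×0.0387×1) = 4.801 K/W
R_extruded polystyrene = ln(167.1/87.1)/(2π×0.0276×1) = 3.757 K/W
R_outer film = 1/(h_o·2πr_oL) = 1/(17.9×2π×0.1671×1) = 0.05321 K/W
R_total = 8.623 K/W
Q = ΔT/R_total = 102/8.623

q′ ≈ 11.8 W/m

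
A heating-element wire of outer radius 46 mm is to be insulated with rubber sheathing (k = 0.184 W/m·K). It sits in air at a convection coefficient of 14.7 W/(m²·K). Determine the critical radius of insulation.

r_cr ≈ 12.5 mm

For a cylinder r_cr = k/h = 0.184/14.7
r_cr = 12.5 mm; since the bare radius (46 mm) is above r_cr, any added insulation will reduce heat loss.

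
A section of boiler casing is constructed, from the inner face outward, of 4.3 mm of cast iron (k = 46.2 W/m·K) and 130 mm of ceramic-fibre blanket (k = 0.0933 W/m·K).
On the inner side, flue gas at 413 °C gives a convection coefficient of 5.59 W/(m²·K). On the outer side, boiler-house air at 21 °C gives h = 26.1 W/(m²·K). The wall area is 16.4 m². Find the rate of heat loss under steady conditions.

Q ≈ 3990 W

Series thermal resistances:
R_inner film = 1/(h_i·A) = 1/(5.59×16.4) = 0.01091 K/W
R_cast iron = L/(kA) = 0.0043/(46.2×16.4) = 5.675×10^-6 K/W
R_ceramic-fibre blanket = L/(kA) = 0.13/(0.0933×16.4) = 0.08496 K/W
R_outer film = 1/(h_o·A) = 1/(26.1×16.4) = 0.002336 K/W
R_total = 0.09821 K/W
Q = ΔT / R_total = 392 / 0.09821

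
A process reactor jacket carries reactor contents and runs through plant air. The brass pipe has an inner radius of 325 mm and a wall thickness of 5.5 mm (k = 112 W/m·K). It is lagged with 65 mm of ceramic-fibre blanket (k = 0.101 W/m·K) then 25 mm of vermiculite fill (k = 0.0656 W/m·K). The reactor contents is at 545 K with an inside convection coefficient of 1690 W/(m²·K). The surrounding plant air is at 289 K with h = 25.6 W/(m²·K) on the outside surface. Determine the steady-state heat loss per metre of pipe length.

q′ ≈ 573 W/m

Cylindrical conduction, so R = ln(r₂/r₁)/(2πkL) per layer, in series:
R_inner film = 1/(h_i·2πr₁L) = 1/(1690×2π×0.325×1) = 2.898×10^-4 K/W
R_brass pipe wall = ln(330.5/325)/(2π×112×1) = 2.385×10^-5 K/W
R_ceramic-fibre blanket = ln(395.5/330.5)/(2π×0.101×1) = 0.2829 K/W
R_vermiculite fill = ln(420.5/395.5)/(2π×0.0656×1) = 0.1487 K/W
R_outer film = 1/(h_o·2πr_oL) = 1/(25.6×2π×0.4205×1) = 0.01478 K/W
R_total = 0.4467 K/W
Q = ΔT/R_total = 256/0.4467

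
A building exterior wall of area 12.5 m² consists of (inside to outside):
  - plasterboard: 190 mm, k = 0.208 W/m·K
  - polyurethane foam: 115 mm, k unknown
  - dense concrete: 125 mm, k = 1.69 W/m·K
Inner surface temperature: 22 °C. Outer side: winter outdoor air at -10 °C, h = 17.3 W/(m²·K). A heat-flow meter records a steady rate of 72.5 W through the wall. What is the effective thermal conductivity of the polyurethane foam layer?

k ≈ 0.0257 W/(m·K)

Treating each layer as a thermal resistance in series:
R_plasterboard = L/(kA) = 0.19/(0.208×12.5) = 0.07308 K/W
R_dense concrete = L/(kA) = 0.125/(1.69×12.5) = 0.005917 K/W
R_outer film = 1/(h_o·A) = 1/(17.3×12.5) = 0.004624 K/W
Sum of known resistances R_other = 0.08362 K/W
Total R = ΔT/Q = 32/72.5 = 0.4414 K/W
R_polyurethane foam = R_total − R_other = 0.3578 K/W
k = L/(R·A) = 0.115/(0.3578×12.5)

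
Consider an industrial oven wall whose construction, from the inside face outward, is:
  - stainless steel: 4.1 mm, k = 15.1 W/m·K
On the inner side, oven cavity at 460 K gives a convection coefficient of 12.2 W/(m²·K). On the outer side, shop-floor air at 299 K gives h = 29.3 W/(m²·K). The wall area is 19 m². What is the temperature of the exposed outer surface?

Using the resistance-network approach (series):
R_inner film = 1/(h_i·A) = 1/(12.2×19) = 0.004314 K/W
R_stainless steel = L/(kA) = 0.0041/(15.1×19) = 1.429×10^-5 K/W
R_outer film = 1/(h_o·A) = 1/(29.3×19) = 0.001796 K/W
R_total = 0.006125 K/W;  Q = ΔT/R_total = 161/0.006125 = 26290 W
T_interface = T_inner − Q·ΣR(inner→interface) = 460 − 26300×0.004328

T ≈ 346 K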